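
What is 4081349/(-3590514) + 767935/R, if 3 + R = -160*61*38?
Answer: -4270984329757/1331660603862 ≈ -3.2073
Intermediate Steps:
R = -370883 (R = -3 - 160*61*38 = -3 - 9760*38 = -3 - 370880 = -370883)
4081349/(-3590514) + 767935/R = 4081349/(-3590514) + 767935/(-370883) = 4081349*(-1/3590514) + 767935*(-1/370883) = -4081349/3590514 - 767935/370883 = -4270984329757/1331660603862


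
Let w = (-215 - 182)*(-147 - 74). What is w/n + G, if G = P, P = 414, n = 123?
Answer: 138659/123 ≈ 1127.3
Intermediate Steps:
w = 87737 (w = -397*(-221) = 87737)
G = 414
w/n + G = 87737/123 + 414 = 138659/123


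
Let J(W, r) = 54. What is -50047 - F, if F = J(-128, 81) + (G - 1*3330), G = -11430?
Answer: -35341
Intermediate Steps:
F = -14706 (F = 54 + (-11430 - 1*3330) = 54 + (-11430 - 3330) = 54 - 14760 = -14706)
-50047 - F = -50047 - 1*(-14706) = -50047 + 14706 = -35341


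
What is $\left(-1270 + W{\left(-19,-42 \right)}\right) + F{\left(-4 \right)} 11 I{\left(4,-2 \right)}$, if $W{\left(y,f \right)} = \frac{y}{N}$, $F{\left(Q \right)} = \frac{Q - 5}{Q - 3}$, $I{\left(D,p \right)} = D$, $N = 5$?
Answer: $- \frac{42603}{35} \approx -1217.2$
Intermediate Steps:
$F{\left(Q \right)} = \frac{-5 + Q}{-3 + Q}$
$W{\left(y,f \right)} = \frac{y}{5}$
$\left(-1270 + W{\left(-19,-42 \right)}\right) + F{\left(-4 \right)} 11 I{\left(4,-2 \right)} = \left(-1270 + \frac{1}{5} \left(-19\right)\right) + \frac{-5 - 4}{-3 - 4} \cdot 11 \cdot 4 = \left(-1270 - \frac{19}{5}\right) + \frac{1}{-7} \left(-9\right) 11 \cdot 4 = - \frac{6369}{5} + \left(- \frac{1}{7}\right) \left(-9\right) 11 \cdot 4 = - \frac{6369}{5} + \frac{9}{7} \cdot 11 \cdot 4 = - \frac{6369}{5} + \frac{99}{7} \cdot 4 = - \frac{6369}{5} + \frac{396}{7} = - \frac{42603}{35}$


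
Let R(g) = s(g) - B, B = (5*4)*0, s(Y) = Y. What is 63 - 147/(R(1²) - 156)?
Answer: 9912/155 ≈ 63.948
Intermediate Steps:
B = 0 (B = 20*0 = 0)
R(g) = g (R(g) = g - 1*0 = g + 0 = g)
63 - 147/(R(1²) - 156) = 63 - 147/(1² - 156) = 63 - 147/(1 - 156) = 63 - 147/(-155) = 63 - 147*(-1/155) = 63 + 147/155 = 9912/155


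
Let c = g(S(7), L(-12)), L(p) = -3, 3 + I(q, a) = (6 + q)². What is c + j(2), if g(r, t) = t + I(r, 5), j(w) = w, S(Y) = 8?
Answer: 192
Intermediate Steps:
I(q, a) = -3 + (6 + q)²
g(r, t) = -3 + t + (6 + r)² (g(r, t) = t + (-3 + (6 + r)²) = -3 + t + (6 + r)²)
c = 190 (c = -3 - 3 + (6 + 8)² = -3 - 3 + 14² = -3 - 3 + 196 = 190)
c + j(2) = 190 + 2 = 192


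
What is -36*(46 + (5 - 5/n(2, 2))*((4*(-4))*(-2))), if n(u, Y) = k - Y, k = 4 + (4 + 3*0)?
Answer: -6456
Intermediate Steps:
k = 8 (k = 4 + (4 + 0) = 4 + 4 = 8)
n(u, Y) = 8 - Y
-36*(46 + (5 - 5/n(2, 2))*((4*(-4))*(-2))) = -36*(46 + (5 - 5/(8 - 1*2))*((4*(-4))*(-2))) = -36*(46 + (5 - 5/(8 - 2))*(-16*(-2))) = -36*(46 + (5 - 5/6)*32) = -36*(46 + (25/6)*32) = -36*(46 + 400/3) = -36*538/3 = -6456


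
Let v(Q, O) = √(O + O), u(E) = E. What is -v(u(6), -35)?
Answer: -I*√70 ≈ -8.3666*I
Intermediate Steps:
v(Q, O) = √2*√O (v(Q, O) = √(2*O) = √2*√O)
-v(u(6), -35) = -√2*√(-35) = -√2*I*√35 = -I*√70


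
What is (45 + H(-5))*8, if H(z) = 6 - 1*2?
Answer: 392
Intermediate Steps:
H(z) = 4 (H(z) = 6 - 2 = 4)
(45 + H(-5))*8 = (45 + 4)*8 = 49*8 = 392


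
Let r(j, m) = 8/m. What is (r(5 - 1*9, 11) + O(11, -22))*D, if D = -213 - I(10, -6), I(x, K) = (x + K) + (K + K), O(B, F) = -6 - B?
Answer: 36695/11 ≈ 3335.9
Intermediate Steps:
I(x, K) = x + 3*K (I(x, K) = (K + x) + 2*K = x + 3*K)
D = -205 (D = -213 - (10 + 3*(-6)) = -213 - (10 - 18) = -213 - 1*(-8) = -213 + 8 = -205)
(r(5 - 1*9, 11) + O(11, -22))*D = (8/11 + (-6 - 1*11))*(-205) = (8*(1/11) + (-6 - 11))*(-205) = (8/11 - 17)*(-205) = -179/11*(-205) = 36695/11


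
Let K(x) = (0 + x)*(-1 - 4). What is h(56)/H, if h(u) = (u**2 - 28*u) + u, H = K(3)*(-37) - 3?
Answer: 203/69 ≈ 2.9420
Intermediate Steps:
K(x) = -5*x (K(x) = x*(-5) = -5*x)
H = 552 (H = -5*3*(-37) - 3 = -15*(-37) - 3 = 555 - 3 = 552)
h(u) = u**2 - 27*u
h(56)/H = (56*(-27 + 56))/552 = (56*29)*(1/552) = 1624*(1/552) = 203/69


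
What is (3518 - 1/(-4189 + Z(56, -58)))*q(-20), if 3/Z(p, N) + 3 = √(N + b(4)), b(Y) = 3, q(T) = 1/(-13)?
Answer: -790234008519/2920136843 + 3*I*√55/14600684215 ≈ -270.62 + 1.5238e-9*I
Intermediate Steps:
q(T) = -1/13
Z(p, N) = 3/(-3 + √(3 + N)) (Z(p, N) = 3/(-3 + √(N + 3)) = 3/(-3 + √(3 + N)))
(3518 - 1/(-4189 + Z(56, -58)))*q(-20) = (3518 - 1/(-4189 + 3/(-3 + √(3 - 58))))*(-1/13) = (3518 - 1/(-4189 + 3/(-3 + √(-55))))*(-1/13) = (3518 - 1/(-4189 + 3/(-3 + I*√55)))*(-1/13) = -3518/13 + 1/(13*(-4189 + 3/(-3 + I*√55)))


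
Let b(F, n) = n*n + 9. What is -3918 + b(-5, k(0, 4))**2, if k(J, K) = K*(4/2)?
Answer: 1411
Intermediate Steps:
k(J, K) = 2*K (k(J, K) = K*(4*(1/2)) = K*2 = 2*K)
b(F, n) = 9 + n**2 (b(F, n) = n**2 + 9 = 9 + n**2)
-3918 + b(-5, k(0, 4))**2 = -3918 + (9 + (2*4)**2)**2 = -3918 + (9 + 8**2)**2 = -3918 + (9 + 64)**2 = -3918 + 73**2 = -3918 + 5329 = 1411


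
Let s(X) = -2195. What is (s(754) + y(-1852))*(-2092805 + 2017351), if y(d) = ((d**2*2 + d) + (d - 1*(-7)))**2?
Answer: -3546810194310575204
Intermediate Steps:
y(d) = (7 + 2*d + 2*d**2)**2 (y(d) = ((2*d**2 + d) + (d + 7))**2 = ((d + 2*d**2) + (7 + d))**2 = (7 + 2*d + 2*d**2)**2)
(s(754) + y(-1852))*(-2092805 + 2017351) = (-2195 + (7 + 2*(-1852) + 2*(-1852)**2)**2)*(-2092805 + 2017351) = (-2195 + (7 - 3704 + 2*3429904)**2)*(-75454) = (-2195 + (7 - 3704 + 6859808)**2)*(-75454) = (-2195 + 6856111**2)*(-75454) = (-2195 + 47006258044321)*(-75454) = 47006258042126*(-75454) = -3546810194310575204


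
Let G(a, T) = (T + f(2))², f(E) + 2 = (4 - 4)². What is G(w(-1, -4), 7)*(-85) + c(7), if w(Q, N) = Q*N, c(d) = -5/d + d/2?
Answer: -29711/14 ≈ -2122.2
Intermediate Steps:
f(E) = -2 (f(E) = -2 + (4 - 4)² = -2 + 0² = -2 + 0 = -2)
c(d) = d/2 - 5/d (c(d) = -5/d + d*(½) = -5/d + d/2 = d/2 - 5/d)
w(Q, N) = N*Q
G(a, T) = (-2 + T)² (G(a, T) = (T - 2)² = (-2 + T)²)
G(w(-1, -4), 7)*(-85) + c(7) = (-2 + 7)²*(-85) + ((½)*7 - 5/7) = 5²*(-85) + (7/2 - 5*⅐) = 25*(-85) + (7/2 - 5/7) = -2125 + 39/14 = -29711/14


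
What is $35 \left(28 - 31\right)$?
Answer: $-105$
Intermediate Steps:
$35 \left(28 - 31\right) = 35 \left(-3\right) = -105$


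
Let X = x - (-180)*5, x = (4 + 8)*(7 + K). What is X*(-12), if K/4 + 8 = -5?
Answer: -4320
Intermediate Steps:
K = -52 (K = -32 + 4*(-5) = -32 - 20 = -52)
x = -540 (x = (4 + 8)*(7 - 52) = 12*(-45) = -540)
X = 360 (X = -540 - (-180)*5 = -540 - 30*(-30) = -540 + 900 = 360)
X*(-12) = 360*(-12) = -4320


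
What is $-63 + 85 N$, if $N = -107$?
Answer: $-9158$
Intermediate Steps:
$-63 + 85 N = -63 + 85 \left(-107\right) = -63 - 9095 = -9158$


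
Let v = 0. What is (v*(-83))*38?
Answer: 0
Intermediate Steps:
(v*(-83))*38 = (0*(-83))*38 = 0*38 = 0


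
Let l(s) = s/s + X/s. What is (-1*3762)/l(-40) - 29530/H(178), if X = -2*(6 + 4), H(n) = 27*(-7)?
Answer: -444482/189 ≈ -2351.8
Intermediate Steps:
H(n) = -189
X = -20 (X = -2*10 = -20)
l(s) = 1 - 20/s (l(s) = s/s - 20/s = 1 - 20/s)
(-1*3762)/l(-40) - 29530/H(178) = (-1*3762)/(((-20 - 40)/(-40))) - 29530/(-189) = -3762/((-1/40*(-60))) - 29530*(-1/189) = -3762/3/2 + 29530/189 = -3762*⅔ + 29530/189 = -2508 + 29530/189 = -444482/189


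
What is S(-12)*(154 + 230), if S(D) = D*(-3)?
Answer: 13824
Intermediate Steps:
S(D) = -3*D
S(-12)*(154 + 230) = (-3*(-12))*(154 + 230) = 36*384 = 13824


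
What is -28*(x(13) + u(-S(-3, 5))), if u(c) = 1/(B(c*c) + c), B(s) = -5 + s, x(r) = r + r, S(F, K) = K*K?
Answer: -61884/85 ≈ -728.05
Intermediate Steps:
S(F, K) = K²
x(r) = 2*r
u(c) = 1/(-5 + c + c²) (u(c) = 1/((-5 + c*c) + c) = 1/((-5 + c²) + c) = 1/(-5 + c + c²))
-28*(x(13) + u(-S(-3, 5))) = -28*(2*13 + 1/(-5 - 1*5² + (-1*5²)²)) = -28*(26 + 1/(-5 - 1*25 + (-1*25)²)) = -28*(26 + 1/(-5 - 25 + (-25)²)) = -28*(26 + 1/(-5 - 25 + 625)) = -28*(26 + 1/595) = -28*15471/595 = -61884/85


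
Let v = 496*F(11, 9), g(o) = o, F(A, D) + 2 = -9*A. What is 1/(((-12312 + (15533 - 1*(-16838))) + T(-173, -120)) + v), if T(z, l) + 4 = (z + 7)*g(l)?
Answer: -1/10121 ≈ -9.8804e-5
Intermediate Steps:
F(A, D) = -2 - 9*A
T(z, l) = -4 + l*(7 + z) (T(z, l) = -4 + (z + 7)*l = -4 + (7 + z)*l = -4 + l*(7 + z))
v = -50096 (v = 496*(-2 - 9*11) = 496*(-2 - 99) = 496*(-101) = -50096)
1/(((-12312 + (15533 - 1*(-16838))) + T(-173, -120)) + v) = 1/(((-12312 + (15533 - 1*(-16838))) + (-4 + 7*(-120) - 120*(-173))) - 50096) = 1/(((-12312 + (15533 + 16838)) + (-4 - 840 + 20760)) - 50096) = 1/(((-12312 + 32371) + 19916) - 50096) = 1/((20059 + 19916) - 50096) = 1/(39975 - 50096) = 1/(-10121) = -1/10121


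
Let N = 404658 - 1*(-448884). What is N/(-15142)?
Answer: -426771/7571 ≈ -56.369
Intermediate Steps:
N = 853542 (N = 404658 + 448884 = 853542)
N/(-15142) = 853542/(-15142) = 853542*(-1/15142) = -426771/7571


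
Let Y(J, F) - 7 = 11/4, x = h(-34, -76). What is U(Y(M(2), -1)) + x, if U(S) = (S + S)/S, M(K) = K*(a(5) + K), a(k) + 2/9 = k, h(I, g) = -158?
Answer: -156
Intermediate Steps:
x = -158
a(k) = -2/9 + k
M(K) = K*(43/9 + K) (M(K) = K*((-2/9 + 5) + K) = K*(43/9 + K))
Y(J, F) = 39/4 (Y(J, F) = 7 + 11/4 = 39/4)
U(S) = 2 (U(S) = (2*S)/S = 2)
U(Y(M(2), -1)) + x = 2 - 158 = -156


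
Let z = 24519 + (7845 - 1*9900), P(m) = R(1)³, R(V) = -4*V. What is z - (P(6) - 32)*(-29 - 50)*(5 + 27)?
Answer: -220224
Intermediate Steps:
P(m) = -64 (P(m) = (-4*1)³ = (-4)³ = -64)
z = 22464 (z = 24519 + (7845 - 9900) = 24519 - 2055 = 22464)
z - (P(6) - 32)*(-29 - 50)*(5 + 27) = 22464 - (-64 - 32)*(-29 - 50)*(5 + 27) = 22464 - (-96)*(-79*32) = 22464 - (-96)*(-2528) = 22464 - 1*242688 = 22464 - 242688 = -220224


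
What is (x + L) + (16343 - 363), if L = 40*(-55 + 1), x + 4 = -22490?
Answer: -8674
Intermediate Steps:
x = -22494 (x = -4 - 22490 = -22494)
L = -2160 (L = 40*(-54) = -2160)
(x + L) + (16343 - 363) = (-22494 - 2160) + (16343 - 363) = -24654 + 15980 = -8674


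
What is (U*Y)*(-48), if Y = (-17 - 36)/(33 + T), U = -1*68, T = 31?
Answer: -2703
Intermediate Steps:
U = -68
Y = -53/64 (Y = (-17 - 36)/(33 + 31) = -53/64 ≈ -0.82813)
(U*Y)*(-48) = -68*(-53/64)*(-48) = (901/16)*(-48) = -2703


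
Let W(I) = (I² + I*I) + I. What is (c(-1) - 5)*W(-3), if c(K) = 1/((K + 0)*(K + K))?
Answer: -135/2 ≈ -67.500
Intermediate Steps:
W(I) = I + 2*I² (W(I) = (I² + I²) + I = 2*I² + I = I + 2*I²)
c(K) = 1/(2*K²) (c(K) = 1/(K*(2*K)) = 1/(2*K²))
(c(-1) - 5)*W(-3) = ((½)/(-1)² - 5)*(-3*(1 + 2*(-3))) = ((½)*1 - 5)*(-3*(1 - 6)) = (½ - 5)*(-3*(-5)) = -9/2*15 = -135/2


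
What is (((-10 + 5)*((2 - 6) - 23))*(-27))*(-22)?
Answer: 80190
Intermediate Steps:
(((-10 + 5)*((2 - 6) - 23))*(-27))*(-22) = (-5*(-4 - 23)*(-27))*(-22) = (-5*(-27)*(-27))*(-22) = (135*(-27))*(-22) = -3645*(-22) = 80190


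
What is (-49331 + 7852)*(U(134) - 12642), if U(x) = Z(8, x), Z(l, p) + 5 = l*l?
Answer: 521930257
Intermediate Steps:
Z(l, p) = -5 + l**2 (Z(l, p) = -5 + l*l = -5 + l**2)
U(x) = 59 (U(x) = -5 + 8**2 = -5 + 64 = 59)
(-49331 + 7852)*(U(134) - 12642) = (-49331 + 7852)*(59 - 12642) = -41479*(-12583) = 521930257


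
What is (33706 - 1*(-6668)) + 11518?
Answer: 51892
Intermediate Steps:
(33706 - 1*(-6668)) + 11518 = (33706 + 6668) + 11518 = 40374 + 11518 = 51892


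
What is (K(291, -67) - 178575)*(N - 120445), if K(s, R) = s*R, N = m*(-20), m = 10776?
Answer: 66545259480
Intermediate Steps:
N = -215520 (N = 10776*(-20) = -215520)
K(s, R) = R*s
(K(291, -67) - 178575)*(N - 120445) = (-67*291 - 178575)*(-215520 - 120445) = (-19497 - 178575)*(-335965) = -198072*(-335965) = 66545259480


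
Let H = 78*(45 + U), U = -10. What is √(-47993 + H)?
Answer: I*√45263 ≈ 212.75*I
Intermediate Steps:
H = 2730 (H = 78*(45 - 10) = 78*35 = 2730)
√(-47993 + H) = √(-47993 + 2730) = √(-45263) = I*√45263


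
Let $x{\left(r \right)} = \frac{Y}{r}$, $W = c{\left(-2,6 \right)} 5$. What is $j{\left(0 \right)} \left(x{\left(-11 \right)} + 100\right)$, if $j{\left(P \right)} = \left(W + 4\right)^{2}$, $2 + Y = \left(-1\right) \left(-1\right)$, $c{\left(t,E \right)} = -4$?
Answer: $\frac{281856}{11} \approx 25623.0$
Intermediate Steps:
$W = -20$ ($W = \left(-4\right) 5 = -20$)
$Y = -1$ ($Y = -2 - -1 = -2 + 1 = -1$)
$j{\left(P \right)} = 256$ ($j{\left(P \right)} = \left(-20 + 4\right)^{2} = \left(-16\right)^{2} = 256$)
$x{\left(r \right)} = - \frac{1}{r}$
$j{\left(0 \right)} \left(x{\left(-11 \right)} + 100\right) = 256 \left(- \frac{1}{-11} + 100\right) = 256 \left(\left(-1\right) \left(- \frac{1}{11}\right) + 100\right) = 256 \left(\frac{1}{11} + 100\right) = 256 \cdot \frac{1101}{11} = \frac{281856}{11}$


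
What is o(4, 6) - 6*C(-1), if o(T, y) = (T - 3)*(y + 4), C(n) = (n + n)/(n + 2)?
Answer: 22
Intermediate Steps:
C(n) = 2*n/(2 + n) (C(n) = (2*n)/(2 + n) = 2*n/(2 + n))
o(T, y) = (-3 + T)*(4 + y)
o(4, 6) - 6*C(-1) = (-12 - 3*6 + 4*4 + 4*6) - 12*(-1)/(2 - 1) = (-12 - 18 + 16 + 24) - 12*(-1)/1 = 10 - 12*(-1) = 10 - 6*(-2) = 10 + 12 = 22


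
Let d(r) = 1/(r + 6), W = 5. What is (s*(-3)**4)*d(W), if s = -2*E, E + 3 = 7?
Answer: -648/11 ≈ -58.909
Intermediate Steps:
E = 4 (E = -3 + 7 = 4)
s = -8 (s = -2*4 = -8)
d(r) = 1/(6 + r)
(s*(-3)**4)*d(W) = (-8*(-3)**4)/(6 + 5) = -8*81/11 = -648*1/11 = -648/11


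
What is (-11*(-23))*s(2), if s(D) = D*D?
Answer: 1012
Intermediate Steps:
s(D) = D²
(-11*(-23))*s(2) = -11*(-23)*2² = 253*4 = 1012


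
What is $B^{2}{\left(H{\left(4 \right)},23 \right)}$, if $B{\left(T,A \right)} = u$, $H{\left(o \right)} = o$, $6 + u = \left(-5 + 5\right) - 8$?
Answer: $196$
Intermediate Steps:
$u = -14$ ($u = -6 + \left(\left(-5 + 5\right) - 8\right) = -6 + \left(0 - 8\right) = -6 - 8 = -14$)
$B{\left(T,A \right)} = -14$
$B^{2}{\left(H{\left(4 \right)},23 \right)} = \left(-14\right)^{2} = 196$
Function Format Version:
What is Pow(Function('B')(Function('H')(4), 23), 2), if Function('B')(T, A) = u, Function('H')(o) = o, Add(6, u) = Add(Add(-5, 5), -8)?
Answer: 196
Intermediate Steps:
u = -14 (u = Add(-6, Add(Add(-5, 5), -8)) = Add(-6, Add(0, -8)) = Add(-6, -8) = -14)
Function('B')(T, A) = -14
Pow(Function('B')(Function('H')(4), 23), 2) = Pow(-14, 2) = 196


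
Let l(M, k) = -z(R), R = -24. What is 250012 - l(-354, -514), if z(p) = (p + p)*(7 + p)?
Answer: 250828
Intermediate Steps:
z(p) = 2*p*(7 + p) (z(p) = (2*p)*(7 + p) = 2*p*(7 + p))
l(M, k) = -816 (l(M, k) = -2*(-24)*(7 - 24) = -2*(-24)*(-17) = -1*816 = -816)
250012 - l(-354, -514) = 250012 - 1*(-816) = 250012 + 816 = 250828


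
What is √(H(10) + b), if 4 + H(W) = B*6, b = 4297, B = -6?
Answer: 3*√473 ≈ 65.246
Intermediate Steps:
H(W) = -40 (H(W) = -4 - 6*6 = -4 - 36 = -40)
√(H(10) + b) = √(-40 + 4297) = √4257 = 3*√473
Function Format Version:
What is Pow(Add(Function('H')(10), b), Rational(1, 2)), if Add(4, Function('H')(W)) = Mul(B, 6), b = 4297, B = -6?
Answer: Mul(3, Pow(473, Rational(1, 2))) ≈ 65.246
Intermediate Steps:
Function('H')(W) = -40 (Function('H')(W) = Add(-4, Mul(-6, 6)) = Add(-4, -36) = -40)
Pow(Add(Function('H')(10), b), Rational(1, 2)) = Pow(Add(-40, 4297), Rational(1, 2)) = Pow(4257, Rational(1, 2)) = Mul(3, Pow(473, Rational(1, 2)))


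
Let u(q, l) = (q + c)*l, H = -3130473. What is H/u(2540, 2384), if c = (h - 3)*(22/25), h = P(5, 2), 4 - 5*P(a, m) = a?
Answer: -130436375/252026944 ≈ -0.51755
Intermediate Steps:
P(a, m) = 4/5 - a/5
h = -1/5 (h = 4/5 - 1/5*5 = 4/5 - 1 = -1/5 ≈ -0.20000)
c = -352/125 (c = (-1/5 - 3)*(22/25) = -352/(5*25) = -16/5*22/25 = -352/125 ≈ -2.8160)
u(q, l) = l*(-352/125 + q) (u(q, l) = (q - 352/125)*l = (-352/125 + q)*l = l*(-352/125 + q))
H/u(2540, 2384) = -3130473*125/(2384*(-352 + 125*2540)) = -3130473*125/(2384*(-352 + 317500)) = -3130473/((1/125)*2384*317148) = -3130473/756080832/125 = -3130473*125/756080832 = -130436375/252026944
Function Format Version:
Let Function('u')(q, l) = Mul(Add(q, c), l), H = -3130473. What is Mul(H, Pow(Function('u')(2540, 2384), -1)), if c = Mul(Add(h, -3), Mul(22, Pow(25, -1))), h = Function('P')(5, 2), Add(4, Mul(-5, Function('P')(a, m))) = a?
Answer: Rational(-130436375, 252026944) ≈ -0.51755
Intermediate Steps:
Function('P')(a, m) = Add(Rational(4, 5), Mul(Rational(-1, 5), a))
h = Rational(-1, 5) (h = Add(Rational(4, 5), Mul(Rational(-1, 5), 5)) = Add(Rational(4, 5), -1) = Rational(-1, 5) ≈ -0.20000)
c = Rational(-352, 125) (c = Mul(Add(Rational(-1, 5), -3), Mul(22, Pow(25, -1))) = Mul(Rational(-16, 5), Mul(22, Rational(1, 25))) = Mul(Rational(-16, 5), Rational(22, 25)) = Rational(-352, 125) ≈ -2.8160)
Function('u')(q, l) = Mul(l, Add(Rational(-352, 125), q)) (Function('u')(q, l) = Mul(Add(q, Rational(-352, 125)), l) = Mul(Add(Rational(-352, 125), q), l) = Mul(l, Add(Rational(-352, 125), q)))
Mul(H, Pow(Function('u')(2540, 2384), -1)) = Mul(-3130473, Pow(Mul(Rational(1, 125), 2384, Add(-352, Mul(125, 2540))), -1)) = Mul(-3130473, Pow(Mul(Rational(1, 125), 2384, Add(-352, 317500)), -1)) = Mul(-3130473, Pow(Mul(Rational(1, 125), 2384, 317148), -1)) = Mul(-3130473, Pow(Rational(756080832, 125), -1)) = Mul(-3130473, Rational(125, 756080832)) = Rational(-130436375, 252026944)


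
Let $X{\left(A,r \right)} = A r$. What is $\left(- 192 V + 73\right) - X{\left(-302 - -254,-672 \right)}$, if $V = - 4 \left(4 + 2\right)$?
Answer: $-27575$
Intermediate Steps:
$V = -24$ ($V = \left(-4\right) 6 = -24$)
$\left(- 192 V + 73\right) - X{\left(-302 - -254,-672 \right)} = \left(\left(-192\right) \left(-24\right) + 73\right) - \left(-302 - -254\right) \left(-672\right) = \left(4608 + 73\right) - \left(-302 + 254\right) \left(-672\right) = 4681 - \left(-48\right) \left(-672\right) = 4681 - 32256 = -27575$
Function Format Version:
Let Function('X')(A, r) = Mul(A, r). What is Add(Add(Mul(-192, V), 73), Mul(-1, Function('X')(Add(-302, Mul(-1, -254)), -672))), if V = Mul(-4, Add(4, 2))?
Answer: -27575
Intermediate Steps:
V = -24 (V = Mul(-4, 6) = -24)
Add(Add(Mul(-192, V), 73), Mul(-1, Function('X')(Add(-302, Mul(-1, -254)), -672))) = Add(Add(Mul(-192, -24), 73), Mul(-1, Mul(Add(-302, Mul(-1, -254)), -672))) = Add(Add(4608, 73), Mul(-1, Mul(Add(-302, 254), -672))) = Add(4681, Mul(-1, Mul(-48, -672))) = Add(4681, Mul(-1, 32256)) = Add(4681, -32256) = -27575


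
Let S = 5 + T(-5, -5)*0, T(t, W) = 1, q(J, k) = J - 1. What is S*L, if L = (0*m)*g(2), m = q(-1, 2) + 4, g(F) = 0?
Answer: 0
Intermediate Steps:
q(J, k) = -1 + J
m = 2 (m = (-1 - 1) + 4 = -2 + 4 = 2)
L = 0 (L = (0*2)*0 = 0*0 = 0)
S = 5 (S = 5 + 1*0 = 5 + 0 = 5)
S*L = 5*0 = 0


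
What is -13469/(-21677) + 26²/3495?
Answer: 61727807/75761115 ≈ 0.81477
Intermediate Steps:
-13469/(-21677) + 26²/3495 = -13469*(-1/21677) + 676*(1/3495) = 13469/21677 + 676/3495 = 61727807/75761115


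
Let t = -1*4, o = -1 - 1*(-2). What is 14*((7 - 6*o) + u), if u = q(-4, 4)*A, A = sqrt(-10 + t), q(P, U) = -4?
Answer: 14 - 56*I*sqrt(14) ≈ 14.0 - 209.53*I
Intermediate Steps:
o = 1 (o = -1 + 2 = 1)
t = -4
A = I*sqrt(14) (A = sqrt(-10 - 4) = sqrt(-14) = I*sqrt(14) ≈ 3.7417*I)
u = -4*I*sqrt(14) ≈ -14.967*I
14*((7 - 6*o) + u) = 14*((7 - 6*1) - 4*I*sqrt(14)) = 14*((7 - 6) - 4*I*sqrt(14)) = 14*(1 - 4*I*sqrt(14)) = 14 - 56*I*sqrt(14)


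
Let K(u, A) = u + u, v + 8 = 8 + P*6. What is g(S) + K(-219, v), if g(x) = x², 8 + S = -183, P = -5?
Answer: 36043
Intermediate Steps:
v = -30 (v = -8 + (8 - 5*6) = -8 + (8 - 30) = -8 - 22 = -30)
S = -191 (S = -8 - 183 = -191)
K(u, A) = 2*u
g(S) + K(-219, v) = (-191)² + 2*(-219) = 36481 - 438 = 36043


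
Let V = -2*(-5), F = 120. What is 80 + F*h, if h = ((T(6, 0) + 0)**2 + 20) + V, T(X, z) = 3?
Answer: 4760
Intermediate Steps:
V = 10
h = 39 (h = ((3 + 0)**2 + 20) + 10 = (3**2 + 20) + 10 = (9 + 20) + 10 = 29 + 10 = 39)
80 + F*h = 80 + 120*39 = 80 + 4680 = 4760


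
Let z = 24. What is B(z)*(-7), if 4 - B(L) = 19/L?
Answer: -539/24 ≈ -22.458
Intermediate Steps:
B(L) = 4 - 19/L
B(z)*(-7) = (4 - 19/24)*(-7) = (77/24)*(-7) = -539/24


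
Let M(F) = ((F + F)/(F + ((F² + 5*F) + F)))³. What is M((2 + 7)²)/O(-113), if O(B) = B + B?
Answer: -1/19251584 ≈ -5.1944e-8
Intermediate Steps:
O(B) = 2*B
M(F) = 8*F³/(F² + 7*F)³ (M(F) = ((2*F)/(F + (F² + 6*F)))³ = ((2*F)/(F² + 7*F))³ = (2*F/(F² + 7*F))³ = 8*F³/(F² + 7*F)³)
M((2 + 7)²)/O(-113) = (8/(7 + (2 + 7)²)³)/((2*(-113))) = (8/(7 + 9²)³)/(-226) = (8/(7 + 81)³)*(-1/226) = (8/88³)*(-1/226) = (8*(1/681472))*(-1/226) = (1/85184)*(-1/226) = -1/19251584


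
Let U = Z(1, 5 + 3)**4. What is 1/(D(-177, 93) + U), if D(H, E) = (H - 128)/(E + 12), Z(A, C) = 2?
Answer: 21/275 ≈ 0.076364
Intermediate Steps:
D(H, E) = (-128 + H)/(12 + E)
U = 16 (U = 2**4 = 16)
1/(D(-177, 93) + U) = 1/((-128 - 177)/(12 + 93) + 16) = 1/(-305/105 + 16) = 1/((1/105)*(-305) + 16) = 1/(-61/21 + 16) = 1/(275/21) = 21/275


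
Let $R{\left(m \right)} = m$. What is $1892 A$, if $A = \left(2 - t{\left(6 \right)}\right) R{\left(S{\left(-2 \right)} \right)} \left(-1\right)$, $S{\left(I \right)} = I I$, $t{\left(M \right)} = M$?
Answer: $30272$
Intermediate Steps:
$S{\left(I \right)} = I^{2}$
$A = 16$ ($A = \left(2 - 6\right) \left(-2\right)^{2} \left(-1\right) = \left(2 - 6\right) 4 \left(-1\right) = \left(-4\right) \left(-4\right) = 16$)
$1892 A = 1892 \cdot 16 = 30272$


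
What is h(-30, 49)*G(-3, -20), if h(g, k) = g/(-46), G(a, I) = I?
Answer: -300/23 ≈ -13.043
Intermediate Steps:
h(g, k) = -g/46 (h(g, k) = g*(-1/46) = -g/46)
h(-30, 49)*G(-3, -20) = -1/46*(-30)*(-20) = (15/23)*(-20) = -300/23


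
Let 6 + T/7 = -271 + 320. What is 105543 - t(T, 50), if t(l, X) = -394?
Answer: 105937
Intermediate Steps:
T = 301 (T = -42 + 7*(-271 + 320) = -42 + 7*49 = -42 + 343 = 301)
105543 - t(T, 50) = 105543 - 1*(-394) = 105543 + 394 = 105937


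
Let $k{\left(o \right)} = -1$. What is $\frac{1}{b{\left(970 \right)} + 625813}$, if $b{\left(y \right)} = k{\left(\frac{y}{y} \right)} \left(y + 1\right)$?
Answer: $\frac{1}{624842} \approx 1.6004 \cdot 10^{-6}$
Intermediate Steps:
$b{\left(y \right)} = -1 - y$ ($b{\left(y \right)} = - (y + 1) = - (1 + y) = -1 - y$)
$\frac{1}{b{\left(970 \right)} + 625813} = \frac{1}{\left(-1 - 970\right) + 625813} = \frac{1}{-971 + 625813} = \frac{1}{624842}$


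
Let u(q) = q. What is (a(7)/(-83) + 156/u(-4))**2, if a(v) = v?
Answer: 10523536/6889 ≈ 1527.6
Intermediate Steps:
(a(7)/(-83) + 156/u(-4))**2 = (7/(-83) + 156/(-4))**2 = (7*(-1/83) + 156*(-1/4))**2 = (-7/83 - 39)**2 = (-3244/83)**2 = 10523536/6889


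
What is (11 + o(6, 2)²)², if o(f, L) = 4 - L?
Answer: 225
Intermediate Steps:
(11 + o(6, 2)²)² = (11 + (4 - 1*2)²)² = (11 + (4 - 2)²)² = (11 + 2²)² = (11 + 4)² = 15² = 225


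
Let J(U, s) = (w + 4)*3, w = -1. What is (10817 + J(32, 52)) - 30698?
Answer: -19872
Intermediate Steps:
J(U, s) = 9 (J(U, s) = (-1 + 4)*3 = 3*3 = 9)
(10817 + J(32, 52)) - 30698 = (10817 + 9) - 30698 = 10826 - 30698 = -19872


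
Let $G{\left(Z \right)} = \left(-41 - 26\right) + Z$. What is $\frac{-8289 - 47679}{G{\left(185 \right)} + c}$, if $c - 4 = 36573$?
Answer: $- \frac{55968}{36695} \approx -1.5252$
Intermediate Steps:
$c = 36577$ ($c = 4 + 36573 = 36577$)
$G{\left(Z \right)} = -67 + Z$
$\frac{-8289 - 47679}{G{\left(185 \right)} + c} = \frac{-8289 - 47679}{\left(-67 + 185\right) + 36577} = - \frac{55968}{118 + 36577} = - \frac{55968}{36695}$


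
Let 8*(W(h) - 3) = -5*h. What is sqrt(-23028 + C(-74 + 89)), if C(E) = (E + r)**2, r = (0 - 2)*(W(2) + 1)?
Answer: I*sqrt(91751)/2 ≈ 151.45*I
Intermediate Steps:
W(h) = 3 - 5*h/8 (W(h) = 3 + (-5*h)/8 = 3 - 5*h/8)
r = -11/2 (r = (0 - 2)*((3 - 5/8*2) + 1) = -2*((3 - 5/4) + 1) = -2*(7/4 + 1) = -2*11/4 = -11/2 ≈ -5.5000)
C(E) = (-11/2 + E)**2 (C(E) = (E - 11/2)**2 = (-11/2 + E)**2)
sqrt(-23028 + C(-74 + 89)) = sqrt(-23028 + (-11 + 2*(-74 + 89))**2/4) = sqrt(-23028 + (-11 + 2*15)**2/4) = sqrt(-23028 + (-11 + 30)**2/4) = sqrt(-23028 + (1/4)*19**2) = sqrt(-23028 + (1/4)*361) = sqrt(-23028 + 361/4) = sqrt(-91751/4) = I*sqrt(91751)/2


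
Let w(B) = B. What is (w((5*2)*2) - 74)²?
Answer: 2916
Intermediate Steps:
(w((5*2)*2) - 74)² = ((5*2)*2 - 74)² = (10*2 - 74)² = (20 - 74)² = (-54)² = 2916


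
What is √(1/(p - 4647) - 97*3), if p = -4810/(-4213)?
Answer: 4*I*√142197540295331/2796143 ≈ 17.059*I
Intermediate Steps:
p = 4810/4213 (p = -4810*(-1/4213) = 4810/4213 ≈ 1.1417)
√(1/(p - 4647) - 97*3) = √(1/(4810/4213 - 4647) - 97*3) = √(1/(-19573001/4213) - 291) = √(-4213/19573001 - 291) = √(-5695747504/19573001) = 4*I*√142197540295331/2796143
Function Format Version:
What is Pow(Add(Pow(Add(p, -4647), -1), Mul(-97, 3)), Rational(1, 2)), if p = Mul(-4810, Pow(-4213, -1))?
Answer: Mul(Rational(4, 2796143), I, Pow(142197540295331, Rational(1, 2))) ≈ Mul(17.059, I)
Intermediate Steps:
p = Rational(4810, 4213) (p = Mul(-4810, Rational(-1, 4213)) = Rational(4810, 4213) ≈ 1.1417)
Pow(Add(Pow(Add(p, -4647), -1), Mul(-97, 3)), Rational(1, 2)) = Pow(Add(Pow(Add(Rational(4810, 4213), -4647), -1), Mul(-97, 3)), Rational(1, 2)) = Pow(Add(Pow(Rational(-19573001, 4213), -1), -291), Rational(1, 2)) = Pow(Add(Rational(-4213, 19573001), -291), Rational(1, 2)) = Pow(Rational(-5695747504, 19573001), Rational(1, 2)) = Mul(Rational(4, 2796143), I, Pow(142197540295331, Rational(1, 2)))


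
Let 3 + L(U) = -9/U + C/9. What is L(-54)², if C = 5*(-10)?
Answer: 22801/324 ≈ 70.373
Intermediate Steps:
C = -50
L(U) = -77/9 - 9/U (L(U) = -3 + (-9/U - 50/9) = -3 + (-50/9 - 9/U) = -77/9 - 9/U)
L(-54)² = (-77/9 - 9/(-54))² = (-77/9 - 9*(-1/54))² = (-77/9 + ⅙)² = (-151/18)² = 22801/324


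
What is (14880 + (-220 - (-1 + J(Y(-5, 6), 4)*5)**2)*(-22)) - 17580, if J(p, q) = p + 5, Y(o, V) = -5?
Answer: 2162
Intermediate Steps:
J(p, q) = 5 + p
(14880 + (-220 - (-1 + J(Y(-5, 6), 4)*5)**2)*(-22)) - 17580 = (14880 + (-220 - (-1 + (5 - 5)*5)**2)*(-22)) - 17580 = (14880 + (-220 - (-1 + 0*5)**2)*(-22)) - 17580 = (14880 + (-220 - (-1 + 0)**2)*(-22)) - 17580 = (14880 + (-220 - 1*(-1)**2)*(-22)) - 17580 = (14880 + (-220 - 1*1)*(-22)) - 17580 = (14880 + (-220 - 1)*(-22)) - 17580 = (14880 - 221*(-22)) - 17580 = (14880 + 4862) - 17580 = 19742 - 17580 = 2162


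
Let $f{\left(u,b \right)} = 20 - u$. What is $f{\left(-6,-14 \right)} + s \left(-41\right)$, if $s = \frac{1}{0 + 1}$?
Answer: $-15$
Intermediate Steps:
$s = 1$ ($s = 1^{-1} = 1$)
$f{\left(-6,-14 \right)} + s \left(-41\right) = \left(20 - -6\right) + 1 \left(-41\right) = \left(20 + 6\right) - 41 = 26 - 41 = -15$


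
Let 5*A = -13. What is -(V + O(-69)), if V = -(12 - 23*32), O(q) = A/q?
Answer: -249793/345 ≈ -724.04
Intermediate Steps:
A = -13/5 (A = (⅕)*(-13) = -13/5 ≈ -2.6000)
O(q) = -13/(5*q)
V = 724 (V = -(12 - 736) = -1*(-724) = 724)
-(V + O(-69)) = -(724 - 13/5/(-69)) = -(724 - 13/5*(-1/69)) = -(724 + 13/345) = -1*249793/345 = -249793/345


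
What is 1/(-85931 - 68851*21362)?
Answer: -1/3306453084 ≈ -3.0244e-10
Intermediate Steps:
1/(-85931 - 68851*21362) = (1/21362)/(-154782) = -1/154782*1/21362 = -1/3306453084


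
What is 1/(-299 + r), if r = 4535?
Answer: 1/4236 ≈ 0.00023607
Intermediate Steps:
1/(-299 + r) = 1/(-299 + 4535) = 1/4236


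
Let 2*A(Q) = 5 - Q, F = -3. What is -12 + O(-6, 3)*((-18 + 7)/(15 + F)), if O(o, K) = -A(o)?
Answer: -167/24 ≈ -6.9583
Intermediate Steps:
A(Q) = 5/2 - Q/2 (A(Q) = (5 - Q)/2 = 5/2 - Q/2)
O(o, K) = -5/2 + o/2 (O(o, K) = -(5/2 - o/2) = -5/2 + o/2)
-12 + O(-6, 3)*((-18 + 7)/(15 + F)) = -12 + (-5/2 + (1/2)*(-6))*((-18 + 7)/(15 - 3)) = -12 + (-5/2 - 3)*(-11/12) = -12 - (-121)/(2*12) = -12 - 11/2*(-11/12) = -12 + 121/24 = -167/24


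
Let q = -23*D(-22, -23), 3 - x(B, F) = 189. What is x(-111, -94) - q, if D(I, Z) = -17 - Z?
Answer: -48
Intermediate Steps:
x(B, F) = -186 (x(B, F) = 3 - 1*189 = 3 - 189 = -186)
q = -138 (q = -23*(-17 - 1*(-23)) = -23*(-17 + 23) = -23*6 = -138)
x(-111, -94) - q = -186 - 1*(-138) = -186 + 138 = -48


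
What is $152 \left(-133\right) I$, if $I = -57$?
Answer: $1152312$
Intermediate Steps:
$152 \left(-133\right) I = 152 \left(-133\right) \left(-57\right) = \left(-20216\right) \left(-57\right) = 1152312$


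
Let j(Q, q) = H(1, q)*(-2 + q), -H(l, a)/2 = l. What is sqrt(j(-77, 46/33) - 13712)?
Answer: 2*I*sqrt(3732762)/33 ≈ 117.09*I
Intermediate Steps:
H(l, a) = -2*l
j(Q, q) = 4 - 2*q (j(Q, q) = (-2*1)*(-2 + q) = -2*(-2 + q) = 4 - 2*q)
sqrt(j(-77, 46/33) - 13712) = sqrt((4 - 92/33) - 13712) = sqrt(40/33 - 13712) = sqrt(-452456/33) = 2*I*sqrt(3732762)/33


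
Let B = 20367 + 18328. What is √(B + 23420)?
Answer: √62115 ≈ 249.23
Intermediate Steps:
B = 38695
√(B + 23420) = √(38695 + 23420) = √62115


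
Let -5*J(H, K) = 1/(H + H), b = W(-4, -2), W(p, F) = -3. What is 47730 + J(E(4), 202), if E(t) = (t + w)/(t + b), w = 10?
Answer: 6682199/140 ≈ 47730.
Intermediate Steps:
b = -3
E(t) = (10 + t)/(-3 + t) (E(t) = (t + 10)/(t - 3) = (10 + t)/(-3 + t))
J(H, K) = -1/(10*H) (J(H, K) = -1/(5*(H + H)) = -1/(2*H)/5 = -1/(10*H))
47730 + J(E(4), 202) = 47730 - (-3 + 4)/(10 + 4)/10 = 47730 - 1/(10*(14/1)) = 47730 - 1/(10*(1*14)) = 47730 - ⅒/14 = 47730 - ⅒*1/14 = 47730 - 1/140 = 6682199/140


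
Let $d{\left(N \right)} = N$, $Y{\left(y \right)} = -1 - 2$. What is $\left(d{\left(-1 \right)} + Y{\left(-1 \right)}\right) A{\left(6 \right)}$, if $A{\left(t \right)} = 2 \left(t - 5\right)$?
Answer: $-8$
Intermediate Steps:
$Y{\left(y \right)} = -3$ ($Y{\left(y \right)} = -1 - 2 = -3$)
$A{\left(t \right)} = -10 + 2 t$ ($A{\left(t \right)} = 2 \left(-5 + t\right) = -10 + 2 t$)
$\left(d{\left(-1 \right)} + Y{\left(-1 \right)}\right) A{\left(6 \right)} = \left(-1 - 3\right) \left(-10 + 2 \cdot 6\right) = - 4 \left(-10 + 12\right) = \left(-4\right) 2 = -8$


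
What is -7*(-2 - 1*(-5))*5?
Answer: -105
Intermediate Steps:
-7*(-2 - 1*(-5))*5 = -7*(-2 + 5)*5 = -7*3*5 = -21*5 = -105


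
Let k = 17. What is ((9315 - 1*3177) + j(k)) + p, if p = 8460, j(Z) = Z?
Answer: 14615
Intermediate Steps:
((9315 - 1*3177) + j(k)) + p = ((9315 - 1*3177) + 17) + 8460 = ((9315 - 3177) + 17) + 8460 = (6138 + 17) + 8460 = 6155 + 8460 = 14615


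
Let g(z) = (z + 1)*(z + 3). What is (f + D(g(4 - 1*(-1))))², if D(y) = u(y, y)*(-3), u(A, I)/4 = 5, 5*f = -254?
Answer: 306916/25 ≈ 12277.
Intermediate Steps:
f = -254/5 (f = (⅕)*(-254) = -254/5 ≈ -50.800)
g(z) = (1 + z)*(3 + z)
u(A, I) = 20 (u(A, I) = 4*5 = 20)
D(y) = -60 (D(y) = 20*(-3) = -60)
(f + D(g(4 - 1*(-1))))² = (-254/5 - 60)² = (-554/5)² = 306916/25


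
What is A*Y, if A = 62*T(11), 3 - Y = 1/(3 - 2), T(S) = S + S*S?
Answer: 16368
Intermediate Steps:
T(S) = S + S²
Y = 2 (Y = 3 - 1/(3 - 2) = 3 - 1/1 = 3 - 1*1 = 3 - 1 = 2)
A = 8184 (A = 62*(11*(1 + 11)) = 62*(11*12) = 62*132 = 8184)
A*Y = 8184*2 = 16368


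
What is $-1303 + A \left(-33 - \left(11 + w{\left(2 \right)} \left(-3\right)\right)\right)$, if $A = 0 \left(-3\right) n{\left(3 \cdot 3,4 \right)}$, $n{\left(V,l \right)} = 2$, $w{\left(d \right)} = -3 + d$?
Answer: $-1303$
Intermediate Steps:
$A = 0$ ($A = 0 \left(-3\right) 2 = 0 \cdot 2 = 0$)
$-1303 + A \left(-33 - \left(11 + w{\left(2 \right)} \left(-3\right)\right)\right) = -1303 + 0 \left(-33 - \left(11 + \left(-3 + 2\right) \left(-3\right)\right)\right) = -1303 + 0 \left(-33 - \left(11 - -3\right)\right) = -1303 + 0 \left(-33 - 14\right) = -1303 + 0 \left(-47\right) = -1303 + 0 = -1303$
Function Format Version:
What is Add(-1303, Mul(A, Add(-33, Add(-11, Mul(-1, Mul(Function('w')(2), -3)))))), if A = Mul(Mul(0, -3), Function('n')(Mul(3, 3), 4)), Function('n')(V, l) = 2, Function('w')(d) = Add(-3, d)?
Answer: -1303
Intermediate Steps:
A = 0 (A = Mul(Mul(0, -3), 2) = Mul(0, 2) = 0)
Add(-1303, Mul(A, Add(-33, Add(-11, Mul(-1, Mul(Function('w')(2), -3)))))) = Add(-1303, Mul(0, Add(-33, Add(-11, Mul(-1, Mul(Add(-3, 2), -3)))))) = Add(-1303, Mul(0, Add(-33, Add(-11, Mul(-1, Mul(-1, -3)))))) = Add(-1303, Mul(0, Add(-33, Add(-11, Mul(-1, 3))))) = Add(-1303, Mul(0, Add(-33, Add(-11, -3)))) = Add(-1303, Mul(0, Add(-33, -14))) = Add(-1303, Mul(0, -47)) = Add(-1303, 0) = -1303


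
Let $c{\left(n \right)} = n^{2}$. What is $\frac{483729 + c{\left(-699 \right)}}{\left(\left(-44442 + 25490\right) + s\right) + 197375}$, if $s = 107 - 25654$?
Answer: $\frac{486165}{76438} \approx 6.3603$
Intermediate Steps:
$s = -25547$ ($s = 107 - 25654 = -25547$)
$\frac{483729 + c{\left(-699 \right)}}{\left(\left(-44442 + 25490\right) + s\right) + 197375} = \frac{483729 + \left(-699\right)^{2}}{\left(\left(-44442 + 25490\right) - 25547\right) + 197375} = \frac{483729 + 488601}{\left(-18952 - 25547\right) + 197375} = \frac{972330}{-44499 + 197375} = \frac{972330}{152876} = 972330 \cdot \frac{1}{152876} = \frac{486165}{76438}$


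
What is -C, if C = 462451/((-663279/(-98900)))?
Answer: -45736403900/663279 ≈ -68955.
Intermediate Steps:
C = 45736403900/663279 (C = 462451/((-663279*(-1/98900))) = 462451/(663279/98900) = 462451*(98900/663279) = 45736403900/663279 ≈ 68955.)
-C = -1*45736403900/663279 = -45736403900/663279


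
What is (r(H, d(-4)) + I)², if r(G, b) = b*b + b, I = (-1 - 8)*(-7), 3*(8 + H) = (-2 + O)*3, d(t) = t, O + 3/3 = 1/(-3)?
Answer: 5625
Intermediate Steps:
O = -4/3 (O = -1 + 1/(-3) = -1 - ⅓ = -4/3 ≈ -1.3333)
H = -34/3 (H = -8 + ((-2 - 4/3)*3)/3 = -8 + (-10/3*3)/3 = -8 + (⅓)*(-10) = -8 - 10/3 = -34/3 ≈ -11.333)
I = 63 (I = -9*(-7) = 63)
r(G, b) = b + b² (r(G, b) = b² + b = b + b²)
(r(H, d(-4)) + I)² = (-4*(1 - 4) + 63)² = (-4*(-3) + 63)² = (12 + 63)² = 75² = 5625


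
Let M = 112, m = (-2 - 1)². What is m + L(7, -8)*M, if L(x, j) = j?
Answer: -887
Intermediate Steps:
m = 9 (m = (-3)² = 9)
m + L(7, -8)*M = 9 - 8*112 = 9 - 896 = -887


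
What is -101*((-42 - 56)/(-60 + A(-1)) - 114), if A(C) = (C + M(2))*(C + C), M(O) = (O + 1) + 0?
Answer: 363499/32 ≈ 11359.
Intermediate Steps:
M(O) = 1 + O (M(O) = (1 + O) + 0 = 1 + O)
A(C) = 2*C*(3 + C) (A(C) = (C + (1 + 2))*(C + C) = (C + 3)*(2*C) = (3 + C)*(2*C) = 2*C*(3 + C))
-101*((-42 - 56)/(-60 + A(-1)) - 114) = -101*((-42 - 56)/(-60 + 2*(-1)*(3 - 1)) - 114) = -101*(-98/(-60 + 2*(-1)*2) - 114) = -101*(-98/(-60 - 4) - 114) = -101*(-98/(-64) - 114) = -101*(-98*(-1/64) - 114) = -101*(49/32 - 114) = -101*(-3599/32) = 363499/32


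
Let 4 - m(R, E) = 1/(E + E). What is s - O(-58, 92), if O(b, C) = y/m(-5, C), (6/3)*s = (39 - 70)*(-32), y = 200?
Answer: 65552/147 ≈ 445.93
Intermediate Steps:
m(R, E) = 4 - 1/(2*E) (m(R, E) = 4 - 1/(E + E) = 4 - 1/(2*E))
s = 496 (s = ((39 - 70)*(-32))/2 = (-31*(-32))/2 = (½)*992 = 496)
O(b, C) = 200/(4 - 1/(2*C))
s - O(-58, 92) = 496 - 400*92/(-1 + 8*92) = 496 - 400*92/(-1 + 736) = 496 - 400*92/735 = 496 - 1*7360/147 = 496 - 7360/147 = 65552/147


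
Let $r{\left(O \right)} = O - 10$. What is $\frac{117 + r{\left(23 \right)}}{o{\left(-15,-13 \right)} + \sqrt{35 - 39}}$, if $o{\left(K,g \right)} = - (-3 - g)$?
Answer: $- \frac{25}{2} - \frac{5 i}{2} \approx -12.5 - 2.5 i$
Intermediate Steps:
$r{\left(O \right)} = -10 + O$ ($r{\left(O \right)} = O - 10 = -10 + O$)
$o{\left(K,g \right)} = 3 + g$
$\frac{117 + r{\left(23 \right)}}{o{\left(-15,-13 \right)} + \sqrt{35 - 39}} = \frac{117 + \left(-10 + 23\right)}{\left(3 - 13\right) + \sqrt{35 - 39}} = \frac{117 + 13}{-10 + \sqrt{35 + \left(-85 + 46\right)}} = \frac{130}{-10 + \sqrt{35 - 39}} = \frac{130}{-10 + \sqrt{-4}} = \frac{130}{-10 + 2 i} = 130 \frac{-10 - 2 i}{104} = \frac{5 \left(-10 - 2 i\right)}{4}$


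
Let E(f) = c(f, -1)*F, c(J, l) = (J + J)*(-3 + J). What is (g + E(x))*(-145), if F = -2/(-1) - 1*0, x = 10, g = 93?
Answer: -54085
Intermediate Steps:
c(J, l) = 2*J*(-3 + J) (c(J, l) = (2*J)*(-3 + J) = 2*J*(-3 + J))
F = 2 (F = -2*(-1) + 0 = 2 + 0 = 2)
E(f) = 4*f*(-3 + f) (E(f) = (2*f*(-3 + f))*2 = 4*f*(-3 + f))
(g + E(x))*(-145) = (93 + 4*10*(-3 + 10))*(-145) = (93 + 4*10*7)*(-145) = (93 + 280)*(-145) = 373*(-145) = -54085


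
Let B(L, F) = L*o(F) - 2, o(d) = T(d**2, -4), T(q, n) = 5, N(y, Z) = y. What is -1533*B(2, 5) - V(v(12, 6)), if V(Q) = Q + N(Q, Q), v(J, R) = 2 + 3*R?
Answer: -12304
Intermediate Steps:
o(d) = 5
B(L, F) = -2 + 5*L (B(L, F) = L*5 - 2 = 5*L - 2 = -2 + 5*L)
V(Q) = 2*Q (V(Q) = Q + Q = 2*Q)
-1533*B(2, 5) - V(v(12, 6)) = -1533*(-2 + 5*2) - 2*(2 + 3*6) = -1533*(-2 + 10) - 2*(2 + 18) = -1533*8 - 2*20 = -12264 - 1*40 = -12264 - 40 = -12304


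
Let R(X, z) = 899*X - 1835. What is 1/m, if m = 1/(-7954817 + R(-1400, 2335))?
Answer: -9215252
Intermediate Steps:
R(X, z) = -1835 + 899*X
m = -1/9215252 (m = 1/(-7954817 + (-1835 + 899*(-1400))) = 1/(-7954817 + (-1835 - 1258600)) = 1/(-7954817 - 1260435) = 1/(-9215252) = -1/9215252 ≈ -1.0852e-7)
1/m = 1/(-1/9215252) = -9215252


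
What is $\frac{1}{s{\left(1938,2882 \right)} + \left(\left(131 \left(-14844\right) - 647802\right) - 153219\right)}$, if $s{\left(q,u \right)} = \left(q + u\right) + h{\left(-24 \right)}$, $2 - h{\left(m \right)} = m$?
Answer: $- \frac{1}{2740739} \approx -3.6487 \cdot 10^{-7}$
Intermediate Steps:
$h{\left(m \right)} = 2 - m$
$s{\left(q,u \right)} = 26 + q + u$ ($s{\left(q,u \right)} = \left(q + u\right) + \left(2 - -24\right) = \left(q + u\right) + \left(2 + 24\right) = \left(q + u\right) + 26 = 26 + q + u$)
$\frac{1}{s{\left(1938,2882 \right)} + \left(\left(131 \left(-14844\right) - 647802\right) - 153219\right)} = \frac{1}{\left(26 + 1938 + 2882\right) + \left(\left(131 \left(-14844\right) - 647802\right) - 153219\right)} = \frac{1}{4846 - 2745585} = \frac{1}{-2740739} = - \frac{1}{2740739}$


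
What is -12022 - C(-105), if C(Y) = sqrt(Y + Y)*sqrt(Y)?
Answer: -12022 + 105*sqrt(2) ≈ -11874.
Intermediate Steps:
C(Y) = Y*sqrt(2) (C(Y) = sqrt(2*Y)*sqrt(Y) = (sqrt(2)*sqrt(Y))*sqrt(Y) = Y*sqrt(2))
-12022 - C(-105) = -12022 - (-105)*sqrt(2) = -12022 + 105*sqrt(2)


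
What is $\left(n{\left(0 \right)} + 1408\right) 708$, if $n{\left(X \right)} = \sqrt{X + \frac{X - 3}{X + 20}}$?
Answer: $996864 + \frac{354 i \sqrt{15}}{5} \approx 9.9686 \cdot 10^{5} + 274.21 i$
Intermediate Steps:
$n{\left(X \right)} = \sqrt{X + \frac{-3 + X}{20 + X}}$
$\left(n{\left(0 \right)} + 1408\right) 708 = \left(\sqrt{\frac{-3 + 0 + 0 \left(20 + 0\right)}{20 + 0}} + 1408\right) 708 = \left(\sqrt{\frac{-3 + 0 + 0 \cdot 20}{20}} + 1408\right) 708 = \left(\sqrt{\frac{-3 + 0 + 0}{20}} + 1408\right) 708 = \left(\sqrt{\frac{1}{20} \left(-3\right)} + 1408\right) 708 = \left(\sqrt{- \frac{3}{20}} + 1408\right) 708 = \left(\frac{i \sqrt{15}}{10} + 1408\right) 708 = \left(1408 + \frac{i \sqrt{15}}{10}\right) 708 = 996864 + \frac{354 i \sqrt{15}}{5}$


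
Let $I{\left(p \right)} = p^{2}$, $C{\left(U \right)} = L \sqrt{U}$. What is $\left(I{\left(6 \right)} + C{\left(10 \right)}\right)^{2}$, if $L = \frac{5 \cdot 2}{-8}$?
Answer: $\frac{10493}{8} - 90 \sqrt{10} \approx 1027.0$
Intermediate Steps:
$L = - \frac{5}{4}$ ($L = 10 \left(- \frac{1}{8}\right) = - \frac{5}{4} \approx -1.25$)
$C{\left(U \right)} = - \frac{5 \sqrt{U}}{4}$
$\left(I{\left(6 \right)} + C{\left(10 \right)}\right)^{2} = \left(6^{2} - \frac{5 \sqrt{10}}{4}\right)^{2} = \left(36 - \frac{5 \sqrt{10}}{4}\right)^{2}$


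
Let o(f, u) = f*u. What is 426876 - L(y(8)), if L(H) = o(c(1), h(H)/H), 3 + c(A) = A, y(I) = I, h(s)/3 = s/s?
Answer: 1707507/4 ≈ 4.2688e+5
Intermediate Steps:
h(s) = 3 (h(s) = 3*(s/s) = 3*1 = 3)
c(A) = -3 + A
L(H) = -6/H (L(H) = (-3 + 1)*(3/H) = -6/H)
426876 - L(y(8)) = 426876 - (-6)/8 = 426876 - 1*(-¾) = 426876 + ¾ = 1707507/4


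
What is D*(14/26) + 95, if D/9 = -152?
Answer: -8341/13 ≈ -641.62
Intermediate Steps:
D = -1368 (D = 9*(-152) = -1368)
D*(14/26) + 95 = -19152/26 + 95 = -1368*7/13 + 95 = -9576/13 + 95 = -8341/13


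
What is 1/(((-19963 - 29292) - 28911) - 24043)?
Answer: -1/102209 ≈ -9.7839e-6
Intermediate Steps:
1/(((-19963 - 29292) - 28911) - 24043) = 1/((-49255 - 28911) - 24043) = 1/(-78166 - 24043) = 1/(-102209) = -1/102209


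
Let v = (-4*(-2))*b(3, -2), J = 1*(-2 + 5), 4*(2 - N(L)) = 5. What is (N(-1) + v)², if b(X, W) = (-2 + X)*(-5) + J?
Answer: 3721/16 ≈ 232.56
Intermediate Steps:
N(L) = ¾ (N(L) = 2 - ¼*5 = 2 - 5/4 = ¾)
J = 3 (J = 1*3 = 3)
b(X, W) = 13 - 5*X (b(X, W) = (-2 + X)*(-5) + 3 = (10 - 5*X) + 3 = 13 - 5*X)
v = -16 (v = (-4*(-2))*(13 - 5*3) = 8*(13 - 15) = 8*(-2) = -16)
(N(-1) + v)² = (¾ - 16)² = (-61/4)² = 3721/16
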